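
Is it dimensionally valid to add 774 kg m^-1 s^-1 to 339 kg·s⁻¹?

Reduce each to base SI dimensions:
  774 kg m^-1 s^-1:  kg·m⁻¹·s⁻¹
  339 kg·s⁻¹:  kg·s⁻¹
kg·m⁻¹·s⁻¹ ≠ kg·s⁻¹, so they cannot be added.

No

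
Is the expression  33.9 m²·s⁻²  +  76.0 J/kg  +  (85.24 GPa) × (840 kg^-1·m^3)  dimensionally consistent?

Yes

Expand each in SI base units:
  33.9 m²·s⁻²:  m²·s⁻²
  76.0 J/kg:  J·kg⁻¹ = N·m·kg⁻¹ = m²·s⁻²
  (85.24 GPa) × (840 kg^-1·m^3):  [kg·m⁻¹·s⁻²] · [kg⁻¹·m³] = m²·s⁻²
Every term reduces to m²·s⁻².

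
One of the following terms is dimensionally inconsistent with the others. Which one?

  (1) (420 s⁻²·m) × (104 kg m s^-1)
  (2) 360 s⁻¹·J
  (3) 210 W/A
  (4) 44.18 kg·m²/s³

In SI base units:
  (1) [m·s⁻²] · [kg·m·s⁻¹] = kg·m²·s⁻³
  (2) J·s⁻¹ = N·m·s⁻¹ = kg·m²·s⁻³
  (3) W·A⁻¹ = J·s⁻¹·A⁻¹ = kg·m²·s⁻³·A⁻¹
  (4) kg·m²·s⁻³
All reduce to kg·m²·s⁻³ except (3), which is kg·m²·s⁻³·A⁻¹.

(3)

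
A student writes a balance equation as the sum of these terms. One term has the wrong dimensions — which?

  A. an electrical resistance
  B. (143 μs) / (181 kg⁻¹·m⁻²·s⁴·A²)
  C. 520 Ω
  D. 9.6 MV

Reduce each to base SI dimensions:
  A. [electrical resistance] = kg·m²·s⁻³·A⁻²
  B. [s] / [kg⁻¹·m⁻²·s⁴·A²] = kg·m²·s⁻³·A⁻²
  C. Ω = V·A⁻¹ = kg·m²·s⁻³·A⁻²
  D. V = J·C⁻¹ = kg·m²·s⁻³·A⁻¹
All reduce to kg·m²·s⁻³·A⁻² except D., which is kg·m²·s⁻³·A⁻¹.

D.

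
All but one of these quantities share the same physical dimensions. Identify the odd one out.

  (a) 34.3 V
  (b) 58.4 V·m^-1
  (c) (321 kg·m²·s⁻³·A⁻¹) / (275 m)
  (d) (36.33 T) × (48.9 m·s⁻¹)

In SI base units:
  (a) V = J·C⁻¹ = kg·m²·s⁻³·A⁻¹
  (b) V·m⁻¹ = J·C⁻¹·m⁻¹ = kg·m·s⁻³·A⁻¹
  (c) [kg·m²·s⁻³·A⁻¹] / [m] = kg·m·s⁻³·A⁻¹
  (d) [kg·s⁻²·A⁻¹] · [m·s⁻¹] = kg·m·s⁻³·A⁻¹
All reduce to kg·m·s⁻³·A⁻¹ except (a), which is kg·m²·s⁻³·A⁻¹.

(a)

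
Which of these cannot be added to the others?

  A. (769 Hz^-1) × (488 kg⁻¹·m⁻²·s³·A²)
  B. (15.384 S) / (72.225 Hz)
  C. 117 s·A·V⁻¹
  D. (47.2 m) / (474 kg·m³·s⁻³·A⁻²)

Work out the base dimensions of each:
  A. [s] · [kg⁻¹·m⁻²·s³·A²] = kg⁻¹·m⁻²·s⁴·A²
  B. [kg⁻¹·m⁻²·s³·A²] / [s⁻¹] = kg⁻¹·m⁻²·s⁴·A²
  C. A·s·V⁻¹ = A·s·(J·C⁻¹)⁻¹ = kg⁻¹·m⁻²·s⁴·A²
  D. [m] / [kg·m³·s⁻³·A⁻²] = kg⁻¹·m⁻²·s³·A²
All reduce to kg⁻¹·m⁻²·s⁴·A² except D., which is kg⁻¹·m⁻²·s³·A².

D.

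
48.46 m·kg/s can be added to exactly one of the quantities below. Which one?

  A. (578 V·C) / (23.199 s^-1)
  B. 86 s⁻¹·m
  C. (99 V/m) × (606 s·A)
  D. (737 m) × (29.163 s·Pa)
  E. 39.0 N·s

E.

Reference: kg·m·s⁻¹.
Each option:
  A. [kg·m²·s⁻²] / [s⁻¹] = kg·m²·s⁻¹
  B. m·s⁻¹
  C. [kg·m·s⁻³·A⁻¹] · [s·A] = kg·m·s⁻²
  D. [m] · [kg·m⁻¹·s⁻¹] = kg·s⁻¹
  E. N·s = kg·m·s⁻²·s = kg·m·s⁻¹  ← same
Only E. matches kg·m·s⁻¹.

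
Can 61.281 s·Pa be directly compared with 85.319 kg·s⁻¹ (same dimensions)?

No

In SI base units:
  61.281 s·Pa:  Pa·s = N·m⁻²·s = kg·m⁻¹·s⁻¹
  85.319 kg·s⁻¹:  kg·s⁻¹
kg·m⁻¹·s⁻¹ ≠ kg·s⁻¹, so they cannot be added.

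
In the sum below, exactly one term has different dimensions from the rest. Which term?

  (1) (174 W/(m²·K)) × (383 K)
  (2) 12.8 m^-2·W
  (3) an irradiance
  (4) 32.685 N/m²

Work out the base dimensions of each:
  (1) [kg·s⁻³·K⁻¹] · [K] = kg·s⁻³
  (2) W·m⁻² = J·s⁻¹·m⁻² = kg·s⁻³
  (3) [irradiance] = kg·s⁻³
  (4) N·m⁻² = kg·m·s⁻²·m⁻² = kg·m⁻¹·s⁻²
All reduce to kg·s⁻³ except (4), which is kg·m⁻¹·s⁻².

(4)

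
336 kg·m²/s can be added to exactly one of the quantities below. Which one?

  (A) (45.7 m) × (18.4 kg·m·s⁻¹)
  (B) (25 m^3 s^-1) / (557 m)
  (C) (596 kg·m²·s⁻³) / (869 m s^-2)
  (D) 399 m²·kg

(A)

Reference: kg·m²·s⁻¹.
Each option:
  (A) [m] · [kg·m·s⁻¹] = kg·m²·s⁻¹  ← same
  (B) [m³·s⁻¹] / [m] = m²·s⁻¹
  (C) [kg·m²·s⁻³] / [m·s⁻²] = kg·m·s⁻¹
  (D) kg·m²
Only (A) matches kg·m²·s⁻¹.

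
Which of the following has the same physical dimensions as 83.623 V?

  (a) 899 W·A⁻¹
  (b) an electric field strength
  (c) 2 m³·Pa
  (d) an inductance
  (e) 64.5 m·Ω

(a)

Reference: V = J·C⁻¹ = kg·m²·s⁻³·A⁻¹.
Each option:
  (a) W·A⁻¹ = J·s⁻¹·A⁻¹ = kg·m²·s⁻³·A⁻¹  ← same
  (b) [electric field strength] = kg·m·s⁻³·A⁻¹
  (c) Pa·m³ = N·m⁻²·m³ = kg·m²·s⁻²
  (d) [inductance] = kg·m²·s⁻²·A⁻²
  (e) Ω·m = V·A⁻¹·m = kg·m³·s⁻³·A⁻²
Only (a) matches kg·m²·s⁻³·A⁻¹.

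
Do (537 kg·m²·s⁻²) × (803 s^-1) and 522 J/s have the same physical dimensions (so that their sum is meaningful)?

Yes

Expand each in SI base units:
  (537 kg·m²·s⁻²) × (803 s^-1):  [kg·m²·s⁻²] · [s⁻¹] = kg·m²·s⁻³
  522 J/s:  J·s⁻¹ = N·m·s⁻¹ = kg·m²·s⁻³
Both are kg·m²·s⁻³, so they have the same dimensions and can be added.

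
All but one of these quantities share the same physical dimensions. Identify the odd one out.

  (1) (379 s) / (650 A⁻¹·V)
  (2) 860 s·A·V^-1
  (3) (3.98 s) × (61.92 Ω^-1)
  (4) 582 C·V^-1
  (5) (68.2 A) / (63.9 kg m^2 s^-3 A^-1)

Expand each in SI base units:
  (1) [s] / [kg·m²·s⁻³·A⁻²] = kg⁻¹·m⁻²·s⁴·A²
  (2) A·s·V⁻¹ = A·s·(J·C⁻¹)⁻¹ = kg⁻¹·m⁻²·s⁴·A²
  (3) [s] · [kg⁻¹·m⁻²·s³·A²] = kg⁻¹·m⁻²·s⁴·A²
  (4) C·V⁻¹ = s·A·(J·C⁻¹)⁻¹ = kg⁻¹·m⁻²·s⁴·A²
  (5) [A] / [kg·m²·s⁻³·A⁻¹] = kg⁻¹·m⁻²·s³·A²
All reduce to kg⁻¹·m⁻²·s⁴·A² except (5), which is kg⁻¹·m⁻²·s³·A².

(5)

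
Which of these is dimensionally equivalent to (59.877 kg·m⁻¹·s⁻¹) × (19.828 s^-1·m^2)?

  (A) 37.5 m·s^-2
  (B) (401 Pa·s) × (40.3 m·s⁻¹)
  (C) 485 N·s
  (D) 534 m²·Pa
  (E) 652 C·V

Reference: [kg·m⁻¹·s⁻¹] · [m²·s⁻¹] = kg·m·s⁻².
Each option:
  (A) m·s⁻²
  (B) [kg·m⁻¹·s⁻¹] · [m·s⁻¹] = kg·s⁻²
  (C) N·s = kg·m·s⁻²·s = kg·m·s⁻¹
  (D) Pa·m² = N·m⁻²·m² = kg·m·s⁻²  ← same
  (E) C·V = s·A·J·C⁻¹ = kg·m²·s⁻²
Only (D) matches kg·m·s⁻².

(D)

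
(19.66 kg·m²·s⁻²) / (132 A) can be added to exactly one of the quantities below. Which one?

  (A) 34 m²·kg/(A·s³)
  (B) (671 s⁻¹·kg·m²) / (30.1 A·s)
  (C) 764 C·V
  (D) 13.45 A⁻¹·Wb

(B)

Reference: [kg·m²·s⁻²] / [A] = kg·m²·s⁻²·A⁻¹.
Each option:
  (A) kg·m²·s⁻³·A⁻¹
  (B) [kg·m²·s⁻¹] / [s·A] = kg·m²·s⁻²·A⁻¹  ← same
  (C) C·V = s·A·J·C⁻¹ = kg·m²·s⁻²
  (D) Wb·A⁻¹ = V·s·A⁻¹ = kg·m²·s⁻²·A⁻²
Only (B) matches kg·m²·s⁻²·A⁻¹.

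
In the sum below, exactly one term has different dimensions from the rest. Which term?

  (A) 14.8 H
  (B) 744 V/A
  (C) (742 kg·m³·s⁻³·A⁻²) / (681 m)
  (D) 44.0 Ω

(A)

Reduce each to base SI dimensions:
  (A) H = V·s·A⁻¹ = kg·m²·s⁻²·A⁻²
  (B) V·A⁻¹ = J·C⁻¹·A⁻¹ = kg·m²·s⁻³·A⁻²
  (C) [kg·m³·s⁻³·A⁻²] / [m] = kg·m²·s⁻³·A⁻²
  (D) Ω = V·A⁻¹ = kg·m²·s⁻³·A⁻²
All reduce to kg·m²·s⁻³·A⁻² except (A), which is kg·m²·s⁻²·A⁻².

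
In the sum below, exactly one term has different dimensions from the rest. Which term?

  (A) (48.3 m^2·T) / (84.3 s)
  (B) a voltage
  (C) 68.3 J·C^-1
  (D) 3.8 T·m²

(D)

Dimensions:
  (A) [kg·m²·s⁻²·A⁻¹] / [s] = kg·m²·s⁻³·A⁻¹
  (B) [voltage] = kg·m²·s⁻³·A⁻¹
  (C) J·C⁻¹ = N·m·(s·A)⁻¹ = kg·m²·s⁻³·A⁻¹
  (D) T·m² = Wb·m⁻²·m² = kg·m²·s⁻²·A⁻¹
All reduce to kg·m²·s⁻³·A⁻¹ except (D), which is kg·m²·s⁻²·A⁻¹.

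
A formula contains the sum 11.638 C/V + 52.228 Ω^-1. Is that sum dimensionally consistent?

No

Expand each in SI base units:
  11.638 C/V:  C·V⁻¹ = s·A·(J·C⁻¹)⁻¹ = kg⁻¹·m⁻²·s⁴·A²
  52.228 Ω^-1:  Ω⁻¹ = (V·A⁻¹)⁻¹ = kg⁻¹·m⁻²·s³·A²
kg⁻¹·m⁻²·s⁴·A² ≠ kg⁻¹·m⁻²·s³·A², so they cannot be added.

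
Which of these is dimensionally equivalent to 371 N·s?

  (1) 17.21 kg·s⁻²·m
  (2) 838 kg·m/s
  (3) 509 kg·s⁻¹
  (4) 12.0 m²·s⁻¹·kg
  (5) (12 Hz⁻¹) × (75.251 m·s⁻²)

Reference: N·s = kg·m·s⁻²·s = kg·m·s⁻¹.
Each option:
  (1) kg·m·s⁻²
  (2) kg·m·s⁻¹  ← same
  (3) kg·s⁻¹
  (4) kg·m²·s⁻¹
  (5) [s] · [m·s⁻²] = m·s⁻¹
Only (2) matches kg·m·s⁻¹.

(2)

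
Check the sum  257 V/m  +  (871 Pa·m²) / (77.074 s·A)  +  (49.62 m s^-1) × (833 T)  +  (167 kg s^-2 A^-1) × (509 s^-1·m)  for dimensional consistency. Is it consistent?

Yes

Reduce each to base SI dimensions:
  257 V/m:  V·m⁻¹ = J·C⁻¹·m⁻¹ = kg·m·s⁻³·A⁻¹
  (871 Pa·m²) / (77.074 s·A):  [kg·m·s⁻²] / [s·A] = kg·m·s⁻³·A⁻¹
  (49.62 m s^-1) × (833 T):  [m·s⁻¹] · [kg·s⁻²·A⁻¹] = kg·m·s⁻³·A⁻¹
  (167 kg s^-2 A^-1) × (509 s^-1·m):  [kg·s⁻²·A⁻¹] · [m·s⁻¹] = kg·m·s⁻³·A⁻¹
Every term reduces to kg·m·s⁻³·A⁻¹.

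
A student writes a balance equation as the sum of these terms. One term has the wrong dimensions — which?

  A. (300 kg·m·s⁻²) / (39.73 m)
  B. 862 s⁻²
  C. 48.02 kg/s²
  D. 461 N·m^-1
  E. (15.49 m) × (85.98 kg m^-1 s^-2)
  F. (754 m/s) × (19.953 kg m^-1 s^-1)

B.

Expand each in SI base units:
  A. [kg·m·s⁻²] / [m] = kg·s⁻²
  B. s⁻²
  C. kg·s⁻²
  D. N·m⁻¹ = kg·m·s⁻²·m⁻¹ = kg·s⁻²
  E. [m] · [kg·m⁻¹·s⁻²] = kg·s⁻²
  F. [m·s⁻¹] · [kg·m⁻¹·s⁻¹] = kg·s⁻²
All reduce to kg·s⁻² except B., which is s⁻².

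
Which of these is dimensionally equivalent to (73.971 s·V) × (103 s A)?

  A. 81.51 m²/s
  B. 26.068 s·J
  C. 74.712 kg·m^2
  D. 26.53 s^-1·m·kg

Reference: [kg·m²·s⁻²·A⁻¹] · [s·A] = kg·m²·s⁻¹.
Each option:
  A. m²·s⁻¹
  B. J·s = N·m·s = kg·m²·s⁻¹  ← same
  C. kg·m²
  D. kg·m·s⁻¹
Only B. matches kg·m²·s⁻¹.

B.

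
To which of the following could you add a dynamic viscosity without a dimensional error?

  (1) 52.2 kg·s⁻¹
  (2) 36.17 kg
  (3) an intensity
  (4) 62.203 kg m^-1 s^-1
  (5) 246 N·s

(4)

Reference: [dynamic viscosity] = kg·m⁻¹·s⁻¹.
Each option:
  (1) kg·s⁻¹
  (2) kg
  (3) [intensity] = kg·s⁻³
  (4) kg·m⁻¹·s⁻¹  ← same
  (5) N·s = kg·m·s⁻²·s = kg·m·s⁻¹
Only (4) matches kg·m⁻¹·s⁻¹.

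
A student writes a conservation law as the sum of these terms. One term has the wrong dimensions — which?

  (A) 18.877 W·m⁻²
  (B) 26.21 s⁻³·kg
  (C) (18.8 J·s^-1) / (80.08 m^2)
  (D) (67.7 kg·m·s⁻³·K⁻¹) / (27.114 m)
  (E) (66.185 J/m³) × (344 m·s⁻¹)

Work out the base dimensions of each:
  (A) W·m⁻² = J·s⁻¹·m⁻² = kg·s⁻³
  (B) kg·s⁻³
  (C) [kg·m²·s⁻³] / [m²] = kg·s⁻³
  (D) [kg·m·s⁻³·K⁻¹] / [m] = kg·s⁻³·K⁻¹
  (E) [kg·m⁻¹·s⁻²] · [m·s⁻¹] = kg·s⁻³
All reduce to kg·s⁻³ except (D), which is kg·s⁻³·K⁻¹.

(D)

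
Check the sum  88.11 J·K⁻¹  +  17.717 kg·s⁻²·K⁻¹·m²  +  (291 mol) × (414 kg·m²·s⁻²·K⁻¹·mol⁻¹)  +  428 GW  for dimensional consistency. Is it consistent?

No

Reduce each to base SI dimensions:
  88.11 J·K⁻¹:  J·K⁻¹ = N·m·K⁻¹ = kg·m²·s⁻²·K⁻¹
  17.717 kg·s⁻²·K⁻¹·m²:  kg·m²·s⁻²·K⁻¹
  (291 mol) × (414 kg·m²·s⁻²·K⁻¹·mol⁻¹):  [mol] · [kg·m²·s⁻²·K⁻¹·mol⁻¹] = kg·m²·s⁻²·K⁻¹
  428 GW:  W = J·s⁻¹ = kg·m²·s⁻³
The terms do not share a single dimension (kg·m²·s⁻²·K⁻¹ vs kg·m²·s⁻³).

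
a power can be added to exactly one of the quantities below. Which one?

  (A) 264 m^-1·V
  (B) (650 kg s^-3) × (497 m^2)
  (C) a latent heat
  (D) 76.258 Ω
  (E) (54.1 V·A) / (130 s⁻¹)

Reference: [power] = kg·m²·s⁻³.
Each option:
  (A) V·m⁻¹ = J·C⁻¹·m⁻¹ = kg·m·s⁻³·A⁻¹
  (B) [kg·s⁻³] · [m²] = kg·m²·s⁻³  ← same
  (C) [latent heat] = m²·s⁻²
  (D) Ω = V·A⁻¹ = kg·m²·s⁻³·A⁻²
  (E) [kg·m²·s⁻³] / [s⁻¹] = kg·m²·s⁻²
Only (B) matches kg·m²·s⁻³.

(B)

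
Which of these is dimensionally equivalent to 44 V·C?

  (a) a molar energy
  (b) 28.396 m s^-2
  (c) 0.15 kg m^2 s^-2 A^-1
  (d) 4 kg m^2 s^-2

Reference: C·V = s·A·J·C⁻¹ = kg·m²·s⁻².
Each option:
  (a) [molar energy] = kg·m²·s⁻²·mol⁻¹
  (b) m·s⁻²
  (c) kg·m²·s⁻²·A⁻¹
  (d) kg·m²·s⁻²  ← same
Only (d) matches kg·m²·s⁻².

(d)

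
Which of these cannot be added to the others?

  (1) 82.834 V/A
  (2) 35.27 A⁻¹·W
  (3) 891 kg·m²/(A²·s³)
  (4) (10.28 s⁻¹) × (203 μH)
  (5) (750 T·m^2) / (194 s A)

(2)

Expand each in SI base units:
  (1) V·A⁻¹ = J·C⁻¹·A⁻¹ = kg·m²·s⁻³·A⁻²
  (2) W·A⁻¹ = J·s⁻¹·A⁻¹ = kg·m²·s⁻³·A⁻¹
  (3) kg·m²·s⁻³·A⁻²
  (4) [s⁻¹] · [kg·m²·s⁻²·A⁻²] = kg·m²·s⁻³·A⁻²
  (5) [kg·m²·s⁻²·A⁻¹] / [s·A] = kg·m²·s⁻³·A⁻²
All reduce to kg·m²·s⁻³·A⁻² except (2), which is kg·m²·s⁻³·A⁻¹.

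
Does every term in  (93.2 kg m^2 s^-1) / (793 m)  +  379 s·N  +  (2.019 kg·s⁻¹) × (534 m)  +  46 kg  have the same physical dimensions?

No

In SI base units:
  (93.2 kg m^2 s^-1) / (793 m):  [kg·m²·s⁻¹] / [m] = kg·m·s⁻¹
  379 s·N:  N·s = kg·m·s⁻²·s = kg·m·s⁻¹
  (2.019 kg·s⁻¹) × (534 m):  [kg·s⁻¹] · [m] = kg·m·s⁻¹
  46 kg:  kg
The terms do not share a single dimension (kg vs kg·m·s⁻¹).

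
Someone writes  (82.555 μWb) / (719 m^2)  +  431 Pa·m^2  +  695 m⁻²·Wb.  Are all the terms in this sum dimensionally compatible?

No

In SI base units:
  (82.555 μWb) / (719 m^2):  [kg·m²·s⁻²·A⁻¹] / [m²] = kg·s⁻²·A⁻¹
  431 Pa·m^2:  Pa·m² = N·m⁻²·m² = kg·m·s⁻²
  695 m⁻²·Wb:  Wb·m⁻² = V·s·m⁻² = kg·s⁻²·A⁻¹
The terms do not share a single dimension (kg·m·s⁻² vs kg·s⁻²·A⁻¹).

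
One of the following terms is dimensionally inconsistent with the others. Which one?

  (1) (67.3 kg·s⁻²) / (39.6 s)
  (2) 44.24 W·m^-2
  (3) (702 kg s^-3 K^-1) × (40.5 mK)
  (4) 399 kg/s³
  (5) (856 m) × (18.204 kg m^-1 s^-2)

Expand each in SI base units:
  (1) [kg·s⁻²] / [s] = kg·s⁻³
  (2) W·m⁻² = J·s⁻¹·m⁻² = kg·s⁻³
  (3) [kg·s⁻³·K⁻¹] · [K] = kg·s⁻³
  (4) kg·s⁻³
  (5) [m] · [kg·m⁻¹·s⁻²] = kg·s⁻²
All reduce to kg·s⁻³ except (5), which is kg·s⁻².

(5)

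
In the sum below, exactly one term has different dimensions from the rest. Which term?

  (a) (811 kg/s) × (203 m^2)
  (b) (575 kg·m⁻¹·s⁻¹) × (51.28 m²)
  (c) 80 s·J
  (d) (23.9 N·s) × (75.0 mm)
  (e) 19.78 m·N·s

In SI base units:
  (a) [kg·s⁻¹] · [m²] = kg·m²·s⁻¹
  (b) [kg·m⁻¹·s⁻¹] · [m²] = kg·m·s⁻¹
  (c) J·s = N·m·s = kg·m²·s⁻¹
  (d) [kg·m·s⁻¹] · [m] = kg·m²·s⁻¹
  (e) N·m·s = kg·m·s⁻²·m·s = kg·m²·s⁻¹
All reduce to kg·m²·s⁻¹ except (b), which is kg·m·s⁻¹.

(b)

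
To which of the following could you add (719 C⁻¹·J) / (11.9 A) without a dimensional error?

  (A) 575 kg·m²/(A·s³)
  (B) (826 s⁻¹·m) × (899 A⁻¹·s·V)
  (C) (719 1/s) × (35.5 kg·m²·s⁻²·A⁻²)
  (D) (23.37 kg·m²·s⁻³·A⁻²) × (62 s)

(C)

Reference: [kg·m²·s⁻³·A⁻¹] / [A] = kg·m²·s⁻³·A⁻².
Each option:
  (A) kg·m²·s⁻³·A⁻¹
  (B) [m·s⁻¹] · [kg·m²·s⁻²·A⁻²] = kg·m³·s⁻³·A⁻²
  (C) [s⁻¹] · [kg·m²·s⁻²·A⁻²] = kg·m²·s⁻³·A⁻²  ← same
  (D) [kg·m²·s⁻³·A⁻²] · [s] = kg·m²·s⁻²·A⁻²
Only (C) matches kg·m²·s⁻³·A⁻².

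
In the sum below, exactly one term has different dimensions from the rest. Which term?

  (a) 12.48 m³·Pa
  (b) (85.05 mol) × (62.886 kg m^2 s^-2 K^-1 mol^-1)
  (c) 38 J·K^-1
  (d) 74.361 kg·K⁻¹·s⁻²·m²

In SI base units:
  (a) Pa·m³ = N·m⁻²·m³ = kg·m²·s⁻²
  (b) [mol] · [kg·m²·s⁻²·K⁻¹·mol⁻¹] = kg·m²·s⁻²·K⁻¹
  (c) J·K⁻¹ = N·m·K⁻¹ = kg·m²·s⁻²·K⁻¹
  (d) kg·m²·s⁻²·K⁻¹
All reduce to kg·m²·s⁻²·K⁻¹ except (a), which is kg·m²·s⁻².

(a)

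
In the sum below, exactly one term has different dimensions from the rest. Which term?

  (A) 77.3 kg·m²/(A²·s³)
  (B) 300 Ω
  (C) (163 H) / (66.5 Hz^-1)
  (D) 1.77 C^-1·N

(D)

Expand each in SI base units:
  (A) kg·m²·s⁻³·A⁻²
  (B) Ω = V·A⁻¹ = kg·m²·s⁻³·A⁻²
  (C) [kg·m²·s⁻²·A⁻²] / [s] = kg·m²·s⁻³·A⁻²
  (D) N·C⁻¹ = kg·m·s⁻²·(s·A)⁻¹ = kg·m·s⁻³·A⁻¹
All reduce to kg·m²·s⁻³·A⁻² except (D), which is kg·m·s⁻³·A⁻¹.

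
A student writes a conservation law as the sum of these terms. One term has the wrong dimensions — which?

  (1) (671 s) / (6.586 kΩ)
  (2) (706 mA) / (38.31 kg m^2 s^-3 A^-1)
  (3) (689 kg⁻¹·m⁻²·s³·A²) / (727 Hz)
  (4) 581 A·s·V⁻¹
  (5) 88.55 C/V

Work out the base dimensions of each:
  (1) [s] / [kg·m²·s⁻³·A⁻²] = kg⁻¹·m⁻²·s⁴·A²
  (2) [A] / [kg·m²·s⁻³·A⁻¹] = kg⁻¹·m⁻²·s³·A²
  (3) [kg⁻¹·m⁻²·s³·A²] / [s⁻¹] = kg⁻¹·m⁻²·s⁴·A²
  (4) A·s·V⁻¹ = A·s·(J·C⁻¹)⁻¹ = kg⁻¹·m⁻²·s⁴·A²
  (5) C·V⁻¹ = s·A·(J·C⁻¹)⁻¹ = kg⁻¹·m⁻²·s⁴·A²
All reduce to kg⁻¹·m⁻²·s⁴·A² except (2), which is kg⁻¹·m⁻²·s³·A².

(2)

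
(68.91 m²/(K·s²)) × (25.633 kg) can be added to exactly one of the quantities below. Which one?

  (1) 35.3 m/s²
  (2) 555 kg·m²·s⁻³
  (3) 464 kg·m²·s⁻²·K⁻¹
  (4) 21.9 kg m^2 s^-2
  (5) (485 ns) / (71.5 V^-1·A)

Reference: [m²·s⁻²·K⁻¹] · [kg] = kg·m²·s⁻²·K⁻¹.
Each option:
  (1) m·s⁻²
  (2) kg·m²·s⁻³
  (3) kg·m²·s⁻²·K⁻¹  ← same
  (4) kg·m²·s⁻²
  (5) [s] / [kg⁻¹·m⁻²·s³·A²] = kg·m²·s⁻²·A⁻²
Only (3) matches kg·m²·s⁻²·K⁻¹.

(3)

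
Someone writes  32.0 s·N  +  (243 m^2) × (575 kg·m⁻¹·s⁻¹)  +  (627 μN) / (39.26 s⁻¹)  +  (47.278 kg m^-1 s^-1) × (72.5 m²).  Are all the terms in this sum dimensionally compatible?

Yes

Reduce each to base SI dimensions:
  32.0 s·N:  N·s = kg·m·s⁻²·s = kg·m·s⁻¹
  (243 m^2) × (575 kg·m⁻¹·s⁻¹):  [m²] · [kg·m⁻¹·s⁻¹] = kg·m·s⁻¹
  (627 μN) / (39.26 s⁻¹):  [kg·m·s⁻²] / [s⁻¹] = kg·m·s⁻¹
  (47.278 kg m^-1 s^-1) × (72.5 m²):  [kg·m⁻¹·s⁻¹] · [m²] = kg·m·s⁻¹
Every term reduces to kg·m·s⁻¹.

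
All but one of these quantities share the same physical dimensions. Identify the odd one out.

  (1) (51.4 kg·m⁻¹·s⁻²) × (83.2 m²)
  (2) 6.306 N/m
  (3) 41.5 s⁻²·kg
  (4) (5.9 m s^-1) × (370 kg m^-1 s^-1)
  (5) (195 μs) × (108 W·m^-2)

Reduce each to base SI dimensions:
  (1) [kg·m⁻¹·s⁻²] · [m²] = kg·m·s⁻²
  (2) N·m⁻¹ = kg·m·s⁻²·m⁻¹ = kg·s⁻²
  (3) kg·s⁻²
  (4) [m·s⁻¹] · [kg·m⁻¹·s⁻¹] = kg·s⁻²
  (5) [s] · [kg·s⁻³] = kg·s⁻²
All reduce to kg·s⁻² except (1), which is kg·m·s⁻².

(1)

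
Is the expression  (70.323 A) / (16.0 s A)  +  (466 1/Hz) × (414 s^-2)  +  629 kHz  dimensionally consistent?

In SI base units:
  (70.323 A) / (16.0 s A):  [A] / [s·A] = s⁻¹
  (466 1/Hz) × (414 s^-2):  [s] · [s⁻²] = s⁻¹
  629 kHz:  Hz = s⁻¹
Every term reduces to s⁻¹.

Yes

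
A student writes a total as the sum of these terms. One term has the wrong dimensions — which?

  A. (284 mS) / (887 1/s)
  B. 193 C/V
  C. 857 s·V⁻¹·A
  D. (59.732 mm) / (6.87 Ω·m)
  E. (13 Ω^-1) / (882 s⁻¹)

Work out the base dimensions of each:
  A. [kg⁻¹·m⁻²·s³·A²] / [s⁻¹] = kg⁻¹·m⁻²·s⁴·A²
  B. C·V⁻¹ = s·A·(J·C⁻¹)⁻¹ = kg⁻¹·m⁻²·s⁴·A²
  C. A·s·V⁻¹ = A·s·(J·C⁻¹)⁻¹ = kg⁻¹·m⁻²·s⁴·A²
  D. [m] / [kg·m³·s⁻³·A⁻²] = kg⁻¹·m⁻²·s³·A²
  E. [kg⁻¹·m⁻²·s³·A²] / [s⁻¹] = kg⁻¹·m⁻²·s⁴·A²
All reduce to kg⁻¹·m⁻²·s⁴·A² except D., which is kg⁻¹·m⁻²·s³·A².

D.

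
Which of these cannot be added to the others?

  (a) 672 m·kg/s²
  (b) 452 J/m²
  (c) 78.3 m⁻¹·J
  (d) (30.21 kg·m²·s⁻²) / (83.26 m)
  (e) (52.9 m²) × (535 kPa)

In SI base units:
  (a) kg·m·s⁻²
  (b) J·m⁻² = N·m·m⁻² = kg·s⁻²
  (c) J·m⁻¹ = N·m·m⁻¹ = kg·m·s⁻²
  (d) [kg·m²·s⁻²] / [m] = kg·m·s⁻²
  (e) [m²] · [kg·m⁻¹·s⁻²] = kg·m·s⁻²
All reduce to kg·m·s⁻² except (b), which is kg·s⁻².

(b)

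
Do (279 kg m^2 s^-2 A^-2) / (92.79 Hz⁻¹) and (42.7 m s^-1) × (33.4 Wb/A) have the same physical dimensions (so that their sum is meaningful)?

No

In SI base units:
  (279 kg m^2 s^-2 A^-2) / (92.79 Hz⁻¹):  [kg·m²·s⁻²·A⁻²] / [s] = kg·m²·s⁻³·A⁻²
  (42.7 m s^-1) × (33.4 Wb/A):  [m·s⁻¹] · [kg·m²·s⁻²·A⁻²] = kg·m³·s⁻³·A⁻²
kg·m²·s⁻³·A⁻² ≠ kg·m³·s⁻³·A⁻², so they cannot be added.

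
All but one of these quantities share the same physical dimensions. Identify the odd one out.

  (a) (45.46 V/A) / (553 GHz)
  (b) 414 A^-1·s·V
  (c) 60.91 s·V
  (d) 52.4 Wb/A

(c)

Reduce each to base SI dimensions:
  (a) [kg·m²·s⁻³·A⁻²] / [s⁻¹] = kg·m²·s⁻²·A⁻²
  (b) V·s·A⁻¹ = J·C⁻¹·s·A⁻¹ = kg·m²·s⁻²·A⁻²
  (c) V·s = J·C⁻¹·s = kg·m²·s⁻²·A⁻¹
  (d) Wb·A⁻¹ = V·s·A⁻¹ = kg·m²·s⁻²·A⁻²
All reduce to kg·m²·s⁻²·A⁻² except (c), which is kg·m²·s⁻²·A⁻¹.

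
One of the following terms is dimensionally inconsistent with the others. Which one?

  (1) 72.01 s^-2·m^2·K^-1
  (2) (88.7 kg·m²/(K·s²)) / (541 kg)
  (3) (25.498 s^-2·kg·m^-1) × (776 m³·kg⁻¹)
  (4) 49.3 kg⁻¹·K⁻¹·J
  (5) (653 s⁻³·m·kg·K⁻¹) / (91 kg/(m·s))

(3)

Work out the base dimensions of each:
  (1) m²·s⁻²·K⁻¹
  (2) [kg·m²·s⁻²·K⁻¹] / [kg] = m²·s⁻²·K⁻¹
  (3) [kg·m⁻¹·s⁻²] · [kg⁻¹·m³] = m²·s⁻²
  (4) J·kg⁻¹·K⁻¹ = N·m·kg⁻¹·K⁻¹ = m²·s⁻²·K⁻¹
  (5) [kg·m·s⁻³·K⁻¹] / [kg·m⁻¹·s⁻¹] = m²·s⁻²·K⁻¹
All reduce to m²·s⁻²·K⁻¹ except (3), which is m²·s⁻².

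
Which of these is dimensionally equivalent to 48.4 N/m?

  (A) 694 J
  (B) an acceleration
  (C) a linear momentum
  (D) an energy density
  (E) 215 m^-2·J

Reference: N·m⁻¹ = kg·m·s⁻²·m⁻¹ = kg·s⁻².
Each option:
  (A) J = N·m = kg·m²·s⁻²
  (B) [acceleration] = m·s⁻²
  (C) [linear momentum] = kg·m·s⁻¹
  (D) [energy density] = kg·m⁻¹·s⁻²
  (E) J·m⁻² = N·m·m⁻² = kg·s⁻²  ← same
Only (E) matches kg·s⁻².

(E)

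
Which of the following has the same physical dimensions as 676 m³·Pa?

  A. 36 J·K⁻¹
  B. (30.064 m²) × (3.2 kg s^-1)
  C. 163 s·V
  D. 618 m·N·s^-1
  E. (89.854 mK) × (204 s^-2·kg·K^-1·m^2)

Reference: Pa·m³ = N·m⁻²·m³ = kg·m²·s⁻².
Each option:
  A. J·K⁻¹ = N·m·K⁻¹ = kg·m²·s⁻²·K⁻¹
  B. [m²] · [kg·s⁻¹] = kg·m²·s⁻¹
  C. V·s = J·C⁻¹·s = kg·m²·s⁻²·A⁻¹
  D. N·m·s⁻¹ = kg·m·s⁻²·m·s⁻¹ = kg·m²·s⁻³
  E. [K] · [kg·m²·s⁻²·K⁻¹] = kg·m²·s⁻²  ← same
Only E. matches kg·m²·s⁻².

E.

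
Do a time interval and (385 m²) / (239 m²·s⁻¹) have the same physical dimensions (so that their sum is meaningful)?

In SI base units:
  a time interval:  [time interval] = s
  (385 m²) / (239 m²·s⁻¹):  [m²] / [m²·s⁻¹] = s
Both are s, so they have the same dimensions and can be added.

Yes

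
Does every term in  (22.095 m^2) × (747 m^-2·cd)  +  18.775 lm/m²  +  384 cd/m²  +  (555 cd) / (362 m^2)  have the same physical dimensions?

No

Reduce each to base SI dimensions:
  (22.095 m^2) × (747 m^-2·cd):  [m²] · [m⁻²·cd] = cd
  18.775 lm/m²:  lm·m⁻² = cd·m⁻² = m⁻²·cd
  384 cd/m²:  cd·m⁻² = m⁻²·cd
  (555 cd) / (362 m^2):  [cd] / [m²] = m⁻²·cd
The terms do not share a single dimension (cd vs m⁻²·cd).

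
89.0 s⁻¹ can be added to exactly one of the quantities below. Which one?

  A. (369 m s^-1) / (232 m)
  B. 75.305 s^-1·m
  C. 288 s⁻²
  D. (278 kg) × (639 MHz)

A.

Reference: s⁻¹.
Each option:
  A. [m·s⁻¹] / [m] = s⁻¹  ← same
  B. m·s⁻¹
  C. s⁻²
  D. [kg] · [s⁻¹] = kg·s⁻¹
Only A. matches s⁻¹.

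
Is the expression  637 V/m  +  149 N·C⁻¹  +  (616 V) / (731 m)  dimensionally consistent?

Reduce each to base SI dimensions:
  637 V/m:  V·m⁻¹ = J·C⁻¹·m⁻¹ = kg·m·s⁻³·A⁻¹
  149 N·C⁻¹:  N·C⁻¹ = kg·m·s⁻²·(s·A)⁻¹ = kg·m·s⁻³·A⁻¹
  (616 V) / (731 m):  [kg·m²·s⁻³·A⁻¹] / [m] = kg·m·s⁻³·A⁻¹
Every term reduces to kg·m·s⁻³·A⁻¹.

Yes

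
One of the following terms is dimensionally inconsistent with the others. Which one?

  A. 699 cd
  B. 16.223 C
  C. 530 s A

A.

In SI base units:
  A. cd
  B. C = s·A
  C. s·A
All reduce to s·A except A., which is cd.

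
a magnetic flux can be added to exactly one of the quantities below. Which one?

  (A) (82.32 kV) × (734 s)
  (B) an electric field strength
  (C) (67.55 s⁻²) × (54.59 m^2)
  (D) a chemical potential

Reference: [magnetic flux] = kg·m²·s⁻²·A⁻¹.
Each option:
  (A) [kg·m²·s⁻³·A⁻¹] · [s] = kg·m²·s⁻²·A⁻¹  ← same
  (B) [electric field strength] = kg·m·s⁻³·A⁻¹
  (C) [s⁻²] · [m²] = m²·s⁻²
  (D) [chemical potential] = kg·m²·s⁻²·mol⁻¹
Only (A) matches kg·m²·s⁻²·A⁻¹.

(A)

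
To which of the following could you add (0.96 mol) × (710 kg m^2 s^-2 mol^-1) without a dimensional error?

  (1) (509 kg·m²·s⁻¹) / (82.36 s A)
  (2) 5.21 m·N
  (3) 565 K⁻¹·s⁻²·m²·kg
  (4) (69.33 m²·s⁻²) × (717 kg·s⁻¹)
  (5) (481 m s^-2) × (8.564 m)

Reference: [mol] · [kg·m²·s⁻²·mol⁻¹] = kg·m²·s⁻².
Each option:
  (1) [kg·m²·s⁻¹] / [s·A] = kg·m²·s⁻²·A⁻¹
  (2) N·m = kg·m·s⁻²·m = kg·m²·s⁻²  ← same
  (3) kg·m²·s⁻²·K⁻¹
  (4) [m²·s⁻²] · [kg·s⁻¹] = kg·m²·s⁻³
  (5) [m·s⁻²] · [m] = m²·s⁻²
Only (2) matches kg·m²·s⁻².

(2)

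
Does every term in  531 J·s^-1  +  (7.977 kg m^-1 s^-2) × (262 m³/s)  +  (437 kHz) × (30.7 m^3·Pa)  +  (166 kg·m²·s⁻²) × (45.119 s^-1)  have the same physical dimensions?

Yes

Expand each in SI base units:
  531 J·s^-1:  J·s⁻¹ = N·m·s⁻¹ = kg·m²·s⁻³
  (7.977 kg m^-1 s^-2) × (262 m³/s):  [kg·m⁻¹·s⁻²] · [m³·s⁻¹] = kg·m²·s⁻³
  (437 kHz) × (30.7 m^3·Pa):  [s⁻¹] · [kg·m²·s⁻²] = kg·m²·s⁻³
  (166 kg·m²·s⁻²) × (45.119 s^-1):  [kg·m²·s⁻²] · [s⁻¹] = kg·m²·s⁻³
Every term reduces to kg·m²·s⁻³.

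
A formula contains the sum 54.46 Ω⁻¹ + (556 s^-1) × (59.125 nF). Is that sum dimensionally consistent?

In SI base units:
  54.46 Ω⁻¹:  Ω⁻¹ = (V·A⁻¹)⁻¹ = kg⁻¹·m⁻²·s³·A²
  (556 s^-1) × (59.125 nF):  [s⁻¹] · [kg⁻¹·m⁻²·s⁴·A²] = kg⁻¹·m⁻²·s³·A²
Both are kg⁻¹·m⁻²·s³·A², so they have the same dimensions and can be added.

Yes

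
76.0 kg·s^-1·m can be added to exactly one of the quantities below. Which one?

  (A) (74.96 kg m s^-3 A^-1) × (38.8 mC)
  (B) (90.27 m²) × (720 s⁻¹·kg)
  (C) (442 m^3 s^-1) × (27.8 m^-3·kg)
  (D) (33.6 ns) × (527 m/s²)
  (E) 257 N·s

Reference: kg·m·s⁻¹.
Each option:
  (A) [kg·m·s⁻³·A⁻¹] · [s·A] = kg·m·s⁻²
  (B) [m²] · [kg·s⁻¹] = kg·m²·s⁻¹
  (C) [m³·s⁻¹] · [kg·m⁻³] = kg·s⁻¹
  (D) [s] · [m·s⁻²] = m·s⁻¹
  (E) N·s = kg·m·s⁻²·s = kg·m·s⁻¹  ← same
Only (E) matches kg·m·s⁻¹.

(E)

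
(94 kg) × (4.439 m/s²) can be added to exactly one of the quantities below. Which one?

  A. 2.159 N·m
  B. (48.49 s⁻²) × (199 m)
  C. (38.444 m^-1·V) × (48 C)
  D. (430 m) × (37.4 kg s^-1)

Reference: [kg] · [m·s⁻²] = kg·m·s⁻².
Each option:
  A. N·m = kg·m·s⁻²·m = kg·m²·s⁻²
  B. [s⁻²] · [m] = m·s⁻²
  C. [kg·m·s⁻³·A⁻¹] · [s·A] = kg·m·s⁻²  ← same
  D. [m] · [kg·s⁻¹] = kg·m·s⁻¹
Only C. matches kg·m·s⁻².

C.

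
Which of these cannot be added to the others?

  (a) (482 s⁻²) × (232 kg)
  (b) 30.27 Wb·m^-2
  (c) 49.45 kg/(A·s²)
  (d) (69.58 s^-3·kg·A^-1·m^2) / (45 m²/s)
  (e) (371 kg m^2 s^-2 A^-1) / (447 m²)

Expand each in SI base units:
  (a) [s⁻²] · [kg] = kg·s⁻²
  (b) Wb·m⁻² = V·s·m⁻² = kg·s⁻²·A⁻¹
  (c) kg·s⁻²·A⁻¹
  (d) [kg·m²·s⁻³·A⁻¹] / [m²·s⁻¹] = kg·s⁻²·A⁻¹
  (e) [kg·m²·s⁻²·A⁻¹] / [m²] = kg·s⁻²·A⁻¹
All reduce to kg·s⁻²·A⁻¹ except (a), which is kg·s⁻².

(a)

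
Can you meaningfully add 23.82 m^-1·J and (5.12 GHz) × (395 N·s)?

Reduce each to base SI dimensions:
  23.82 m^-1·J:  J·m⁻¹ = N·m·m⁻¹ = kg·m·s⁻²
  (5.12 GHz) × (395 N·s):  [s⁻¹] · [kg·m·s⁻¹] = kg·m·s⁻²
Both are kg·m·s⁻², so they have the same dimensions and can be added.

Yes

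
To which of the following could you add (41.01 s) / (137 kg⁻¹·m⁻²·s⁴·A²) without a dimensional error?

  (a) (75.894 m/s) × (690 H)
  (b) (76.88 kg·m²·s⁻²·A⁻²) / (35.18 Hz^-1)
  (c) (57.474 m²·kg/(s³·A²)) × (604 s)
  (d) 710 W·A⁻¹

(b)

Reference: [s] / [kg⁻¹·m⁻²·s⁴·A²] = kg·m²·s⁻³·A⁻².
Each option:
  (a) [m·s⁻¹] · [kg·m²·s⁻²·A⁻²] = kg·m³·s⁻³·A⁻²
  (b) [kg·m²·s⁻²·A⁻²] / [s] = kg·m²·s⁻³·A⁻²  ← same
  (c) [kg·m²·s⁻³·A⁻²] · [s] = kg·m²·s⁻²·A⁻²
  (d) W·A⁻¹ = J·s⁻¹·A⁻¹ = kg·m²·s⁻³·A⁻¹
Only (b) matches kg·m²·s⁻³·A⁻².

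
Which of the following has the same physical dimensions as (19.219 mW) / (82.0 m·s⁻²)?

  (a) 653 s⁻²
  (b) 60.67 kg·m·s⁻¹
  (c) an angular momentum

(b)

Reference: [kg·m²·s⁻³] / [m·s⁻²] = kg·m·s⁻¹.
Each option:
  (a) s⁻²
  (b) kg·m·s⁻¹  ← same
  (c) [angular momentum] = kg·m²·s⁻¹
Only (b) matches kg·m·s⁻¹.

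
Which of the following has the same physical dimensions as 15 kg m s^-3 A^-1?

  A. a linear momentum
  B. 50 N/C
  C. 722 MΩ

B.

Reference: kg·m·s⁻³·A⁻¹.
Each option:
  A. [linear momentum] = kg·m·s⁻¹
  B. N·C⁻¹ = kg·m·s⁻²·(s·A)⁻¹ = kg·m·s⁻³·A⁻¹  ← same
  C. Ω = V·A⁻¹ = kg·m²·s⁻³·A⁻²
Only B. matches kg·m·s⁻³·A⁻¹.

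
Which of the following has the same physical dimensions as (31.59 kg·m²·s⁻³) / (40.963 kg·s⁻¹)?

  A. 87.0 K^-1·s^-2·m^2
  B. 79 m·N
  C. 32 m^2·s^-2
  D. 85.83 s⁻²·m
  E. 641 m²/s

Reference: [kg·m²·s⁻³] / [kg·s⁻¹] = m²·s⁻².
Each option:
  A. m²·s⁻²·K⁻¹
  B. N·m = kg·m·s⁻²·m = kg·m²·s⁻²
  C. m²·s⁻²  ← same
  D. m·s⁻²
  E. m²·s⁻¹
Only C. matches m²·s⁻².

C.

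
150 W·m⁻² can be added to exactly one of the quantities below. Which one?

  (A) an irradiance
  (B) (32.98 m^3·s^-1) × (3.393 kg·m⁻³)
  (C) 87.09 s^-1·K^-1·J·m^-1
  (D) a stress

(A)

Reference: W·m⁻² = J·s⁻¹·m⁻² = kg·s⁻³.
Each option:
  (A) [irradiance] = kg·s⁻³  ← same
  (B) [m³·s⁻¹] · [kg·m⁻³] = kg·s⁻¹
  (C) J·s⁻¹·m⁻¹·K⁻¹ = N·m·s⁻¹·m⁻¹·K⁻¹ = kg·m·s⁻³·K⁻¹
  (D) [stress] = kg·m⁻¹·s⁻²
Only (A) matches kg·s⁻³.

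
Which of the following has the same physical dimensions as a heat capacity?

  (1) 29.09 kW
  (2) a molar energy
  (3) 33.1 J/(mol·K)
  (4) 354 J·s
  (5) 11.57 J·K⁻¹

(5)

Reference: [heat capacity] = kg·m²·s⁻²·K⁻¹.
Each option:
  (1) W = J·s⁻¹ = kg·m²·s⁻³
  (2) [molar energy] = kg·m²·s⁻²·mol⁻¹
  (3) J·mol⁻¹·K⁻¹ = N·m·mol⁻¹·K⁻¹ = kg·m²·s⁻²·K⁻¹·mol⁻¹
  (4) J·s = N·m·s = kg·m²·s⁻¹
  (5) J·K⁻¹ = N·m·K⁻¹ = kg·m²·s⁻²·K⁻¹  ← same
Only (5) matches kg·m²·s⁻²·K⁻¹.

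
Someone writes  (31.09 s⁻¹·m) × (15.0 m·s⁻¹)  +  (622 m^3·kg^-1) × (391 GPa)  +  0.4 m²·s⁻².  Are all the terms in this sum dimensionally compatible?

Yes

Expand each in SI base units:
  (31.09 s⁻¹·m) × (15.0 m·s⁻¹):  [m·s⁻¹] · [m·s⁻¹] = m²·s⁻²
  (622 m^3·kg^-1) × (391 GPa):  [kg⁻¹·m³] · [kg·m⁻¹·s⁻²] = m²·s⁻²
  0.4 m²·s⁻²:  m²·s⁻²
Every term reduces to m²·s⁻².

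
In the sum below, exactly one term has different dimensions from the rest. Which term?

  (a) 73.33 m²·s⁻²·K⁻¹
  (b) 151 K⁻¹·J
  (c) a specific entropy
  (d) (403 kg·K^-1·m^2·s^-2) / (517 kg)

(b)

Expand each in SI base units:
  (a) m²·s⁻²·K⁻¹
  (b) J·K⁻¹ = N·m·K⁻¹ = kg·m²·s⁻²·K⁻¹
  (c) [specific entropy] = m²·s⁻²·K⁻¹
  (d) [kg·m²·s⁻²·K⁻¹] / [kg] = m²·s⁻²·K⁻¹
All reduce to m²·s⁻²·K⁻¹ except (b), which is kg·m²·s⁻²·K⁻¹.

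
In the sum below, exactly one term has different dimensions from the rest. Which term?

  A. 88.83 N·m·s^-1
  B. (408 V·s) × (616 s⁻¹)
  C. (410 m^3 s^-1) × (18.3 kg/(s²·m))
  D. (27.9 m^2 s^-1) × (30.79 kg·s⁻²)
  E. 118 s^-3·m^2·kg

B.

Dimensions:
  A. N·m·s⁻¹ = kg·m·s⁻²·m·s⁻¹ = kg·m²·s⁻³
  B. [kg·m²·s⁻²·A⁻¹] · [s⁻¹] = kg·m²·s⁻³·A⁻¹
  C. [m³·s⁻¹] · [kg·m⁻¹·s⁻²] = kg·m²·s⁻³
  D. [m²·s⁻¹] · [kg·s⁻²] = kg·m²·s⁻³
  E. kg·m²·s⁻³
All reduce to kg·m²·s⁻³ except B., which is kg·m²·s⁻³·A⁻¹.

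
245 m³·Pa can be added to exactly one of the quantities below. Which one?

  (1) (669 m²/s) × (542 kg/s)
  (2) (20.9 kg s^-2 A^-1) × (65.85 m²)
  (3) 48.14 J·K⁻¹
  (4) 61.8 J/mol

(1)

Reference: Pa·m³ = N·m⁻²·m³ = kg·m²·s⁻².
Each option:
  (1) [m²·s⁻¹] · [kg·s⁻¹] = kg·m²·s⁻²  ← same
  (2) [kg·s⁻²·A⁻¹] · [m²] = kg·m²·s⁻²·A⁻¹
  (3) J·K⁻¹ = N·m·K⁻¹ = kg·m²·s⁻²·K⁻¹
  (4) J·mol⁻¹ = N·m·mol⁻¹ = kg·m²·s⁻²·mol⁻¹
Only (1) matches kg·m²·s⁻².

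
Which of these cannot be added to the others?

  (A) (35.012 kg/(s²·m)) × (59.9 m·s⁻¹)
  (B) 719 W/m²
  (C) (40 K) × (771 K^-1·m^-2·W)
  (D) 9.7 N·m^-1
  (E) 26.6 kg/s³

In SI base units:
  (A) [kg·m⁻¹·s⁻²] · [m·s⁻¹] = kg·s⁻³
  (B) W·m⁻² = J·s⁻¹·m⁻² = kg·s⁻³
  (C) [K] · [kg·s⁻³·K⁻¹] = kg·s⁻³
  (D) N·m⁻¹ = kg·m·s⁻²·m⁻¹ = kg·s⁻²
  (E) kg·s⁻³
All reduce to kg·s⁻³ except (D), which is kg·s⁻².

(D)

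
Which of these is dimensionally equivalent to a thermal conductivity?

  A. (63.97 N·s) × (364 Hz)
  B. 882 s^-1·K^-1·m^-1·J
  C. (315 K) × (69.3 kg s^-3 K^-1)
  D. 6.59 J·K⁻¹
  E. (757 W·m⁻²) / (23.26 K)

Reference: [thermal conductivity] = kg·m·s⁻³·K⁻¹.
Each option:
  A. [kg·m·s⁻¹] · [s⁻¹] = kg·m·s⁻²
  B. J·s⁻¹·m⁻¹·K⁻¹ = N·m·s⁻¹·m⁻¹·K⁻¹ = kg·m·s⁻³·K⁻¹  ← same
  C. [K] · [kg·s⁻³·K⁻¹] = kg·s⁻³
  D. J·K⁻¹ = N·m·K⁻¹ = kg·m²·s⁻²·K⁻¹
  E. [kg·s⁻³] / [K] = kg·s⁻³·K⁻¹
Only B. matches kg·m·s⁻³·K⁻¹.

B.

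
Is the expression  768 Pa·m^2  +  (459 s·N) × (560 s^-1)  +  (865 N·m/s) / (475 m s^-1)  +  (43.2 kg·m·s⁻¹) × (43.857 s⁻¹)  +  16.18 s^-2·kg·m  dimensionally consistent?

Yes

Dimensions:
  768 Pa·m^2:  Pa·m² = N·m⁻²·m² = kg·m·s⁻²
  (459 s·N) × (560 s^-1):  [kg·m·s⁻¹] · [s⁻¹] = kg·m·s⁻²
  (865 N·m/s) / (475 m s^-1):  [kg·m²·s⁻³] / [m·s⁻¹] = kg·m·s⁻²
  (43.2 kg·m·s⁻¹) × (43.857 s⁻¹):  [kg·m·s⁻¹] · [s⁻¹] = kg·m·s⁻²
  16.18 s^-2·kg·m:  kg·m·s⁻²
Every term reduces to kg·m·s⁻².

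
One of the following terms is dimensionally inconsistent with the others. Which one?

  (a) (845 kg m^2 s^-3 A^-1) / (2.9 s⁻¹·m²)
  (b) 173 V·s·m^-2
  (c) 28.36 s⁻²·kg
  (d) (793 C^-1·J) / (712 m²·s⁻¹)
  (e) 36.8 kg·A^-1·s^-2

(c)

Work out the base dimensions of each:
  (a) [kg·m²·s⁻³·A⁻¹] / [m²·s⁻¹] = kg·s⁻²·A⁻¹
  (b) V·s·m⁻² = J·C⁻¹·s·m⁻² = kg·s⁻²·A⁻¹
  (c) kg·s⁻²
  (d) [kg·m²·s⁻³·A⁻¹] / [m²·s⁻¹] = kg·s⁻²·A⁻¹
  (e) kg·s⁻²·A⁻¹
All reduce to kg·s⁻²·A⁻¹ except (c), which is kg·s⁻².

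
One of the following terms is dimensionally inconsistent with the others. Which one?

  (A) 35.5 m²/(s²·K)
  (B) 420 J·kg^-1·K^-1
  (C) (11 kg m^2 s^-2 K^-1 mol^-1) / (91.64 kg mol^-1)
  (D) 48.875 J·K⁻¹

Reduce each to base SI dimensions:
  (A) m²·s⁻²·K⁻¹
  (B) J·kg⁻¹·K⁻¹ = N·m·kg⁻¹·K⁻¹ = m²·s⁻²·K⁻¹
  (C) [kg·m²·s⁻²·K⁻¹·mol⁻¹] / [kg·mol⁻¹] = m²·s⁻²·K⁻¹
  (D) J·K⁻¹ = N·m·K⁻¹ = kg·m²·s⁻²·K⁻¹
All reduce to m²·s⁻²·K⁻¹ except (D), which is kg·m²·s⁻²·K⁻¹.

(D)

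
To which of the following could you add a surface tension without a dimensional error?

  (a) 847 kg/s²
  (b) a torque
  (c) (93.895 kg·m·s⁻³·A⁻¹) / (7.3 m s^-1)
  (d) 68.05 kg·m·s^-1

Reference: [surface tension] = kg·s⁻².
Each option:
  (a) kg·s⁻²  ← same
  (b) [torque] = kg·m²·s⁻²
  (c) [kg·m·s⁻³·A⁻¹] / [m·s⁻¹] = kg·s⁻²·A⁻¹
  (d) kg·m·s⁻¹
Only (a) matches kg·s⁻².

(a)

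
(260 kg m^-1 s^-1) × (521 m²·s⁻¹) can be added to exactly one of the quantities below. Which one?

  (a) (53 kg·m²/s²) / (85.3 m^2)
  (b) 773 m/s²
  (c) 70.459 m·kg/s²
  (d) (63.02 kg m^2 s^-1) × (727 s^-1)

Reference: [kg·m⁻¹·s⁻¹] · [m²·s⁻¹] = kg·m·s⁻².
Each option:
  (a) [kg·m²·s⁻²] / [m²] = kg·s⁻²
  (b) m·s⁻²
  (c) kg·m·s⁻²  ← same
  (d) [kg·m²·s⁻¹] · [s⁻¹] = kg·m²·s⁻²
Only (c) matches kg·m·s⁻².

(c)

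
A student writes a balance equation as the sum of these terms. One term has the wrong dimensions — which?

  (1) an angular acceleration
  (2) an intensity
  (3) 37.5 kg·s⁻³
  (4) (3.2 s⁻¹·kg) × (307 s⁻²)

(1)

Work out the base dimensions of each:
  (1) [angular acceleration] = s⁻²
  (2) [intensity] = kg·s⁻³
  (3) kg·s⁻³
  (4) [kg·s⁻¹] · [s⁻²] = kg·s⁻³
All reduce to kg·s⁻³ except (1), which is s⁻².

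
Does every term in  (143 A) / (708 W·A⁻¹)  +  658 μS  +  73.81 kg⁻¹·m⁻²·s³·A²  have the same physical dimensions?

Yes

Expand each in SI base units:
  (143 A) / (708 W·A⁻¹):  [A] / [kg·m²·s⁻³·A⁻¹] = kg⁻¹·m⁻²·s³·A²
  658 μS:  S = Ω⁻¹ = kg⁻¹·m⁻²·s³·A²
  73.81 kg⁻¹·m⁻²·s³·A²:  kg⁻¹·m⁻²·s³·A²
Every term reduces to kg⁻¹·m⁻²·s³·A².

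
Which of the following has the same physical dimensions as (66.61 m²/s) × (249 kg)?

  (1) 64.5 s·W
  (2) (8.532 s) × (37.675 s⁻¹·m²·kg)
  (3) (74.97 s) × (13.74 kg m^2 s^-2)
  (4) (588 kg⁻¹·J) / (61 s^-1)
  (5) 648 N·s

Reference: [m²·s⁻¹] · [kg] = kg·m²·s⁻¹.
Each option:
  (1) W·s = J·s⁻¹·s = kg·m²·s⁻²
  (2) [s] · [kg·m²·s⁻¹] = kg·m²
  (3) [s] · [kg·m²·s⁻²] = kg·m²·s⁻¹  ← same
  (4) [m²·s⁻²] / [s⁻¹] = m²·s⁻¹
  (5) N·s = kg·m·s⁻²·s = kg·m·s⁻¹
Only (3) matches kg·m²·s⁻¹.

(3)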